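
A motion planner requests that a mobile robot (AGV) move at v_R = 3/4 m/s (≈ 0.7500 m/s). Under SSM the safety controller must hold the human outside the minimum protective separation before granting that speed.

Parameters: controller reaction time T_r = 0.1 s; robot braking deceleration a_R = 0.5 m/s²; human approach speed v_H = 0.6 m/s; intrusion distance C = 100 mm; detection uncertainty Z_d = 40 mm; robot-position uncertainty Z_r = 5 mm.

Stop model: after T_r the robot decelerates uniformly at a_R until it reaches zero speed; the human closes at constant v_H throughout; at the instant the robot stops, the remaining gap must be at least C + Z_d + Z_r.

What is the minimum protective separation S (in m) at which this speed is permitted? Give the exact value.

S_min = 697/400 m = 1.7425 m

T_s = v_R/a_R = (3/4)/(1/2) = 1.5000 s
robot in T_r: 0.7500·0.1000 = 0.0750 m
braking distance = 0.7500²/(2·0.5000) = 0.5625 m
human closes 0.6000·1.6000 = 0.9600 m
residual clearance needed = 0.1000+0.0400+0.0050 = 0.1450 m
S_min ≈ 0.0750+0.5625+0.9600+0.1450  ⇒  S_min = 697/400 m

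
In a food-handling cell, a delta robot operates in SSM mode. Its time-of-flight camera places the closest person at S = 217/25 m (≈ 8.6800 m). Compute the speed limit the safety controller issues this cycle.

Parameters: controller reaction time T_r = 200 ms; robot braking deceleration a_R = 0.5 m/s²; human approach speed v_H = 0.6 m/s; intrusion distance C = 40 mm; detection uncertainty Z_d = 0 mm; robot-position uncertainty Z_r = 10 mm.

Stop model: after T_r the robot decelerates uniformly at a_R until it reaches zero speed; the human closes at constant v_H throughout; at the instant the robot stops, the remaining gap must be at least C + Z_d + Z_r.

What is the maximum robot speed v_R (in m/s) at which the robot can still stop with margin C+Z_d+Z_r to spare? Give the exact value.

quadratic (1)·v² + (7/5)·v + (-851/100) = 0
  disc = (7/5)² − 4·(1)·(-851/100) = 36 ; √disc = 6
  v_R = (−(7/5) + 6) / (2·(1)) = 23/10 m/s
check:
T_s = v_R/a_R = (23/10)/(1/2) = 4.6000 s
robot covers v_R·T_r = 2.3000·0.2000 = 0.4600 m before braking
robot under decel: 2.3000²/(2·0.5000) = 5.2900 m
person approaches 0.6000·(0.2000+4.6000) = 2.8800 m
margins: 0.0400+0.0000+0.0100 = 0.0500 m
sum ≈ 0.4600+5.2900+2.8800+0.0500 ≈ 8.6800 m = S ✓

v_R_max = 23/10 m/s = 2.3000 m/s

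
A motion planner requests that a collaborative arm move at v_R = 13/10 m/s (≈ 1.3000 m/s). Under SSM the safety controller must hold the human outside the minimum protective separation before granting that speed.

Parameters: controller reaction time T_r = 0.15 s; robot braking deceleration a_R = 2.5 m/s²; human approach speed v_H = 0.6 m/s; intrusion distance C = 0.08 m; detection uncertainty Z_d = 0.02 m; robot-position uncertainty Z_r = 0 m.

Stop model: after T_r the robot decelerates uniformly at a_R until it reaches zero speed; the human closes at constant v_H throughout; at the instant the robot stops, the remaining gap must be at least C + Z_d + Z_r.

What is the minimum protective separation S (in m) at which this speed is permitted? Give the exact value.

S_min = 207/200 m = 1.0350 m

braking lasts T_s = (13/10)/(5/2) = 0.5200 s
robot covers v_R·T_r = 1.3000·0.1500 = 0.1950 m before braking
robot covers 1.3000·0.5200 − ½·2.5000·0.5200² = 0.3380 m while stopping
human over T_r+T_s: 0.6000·(0.1500+0.5200) = 0.4020 m
C+Z_d+Z_r = 0.0800+0.0200+0.0000 = 0.1000 m
S_min ≈ 0.1950+0.3380+0.4020+0.1000  ⇒  S_min = 207/200 m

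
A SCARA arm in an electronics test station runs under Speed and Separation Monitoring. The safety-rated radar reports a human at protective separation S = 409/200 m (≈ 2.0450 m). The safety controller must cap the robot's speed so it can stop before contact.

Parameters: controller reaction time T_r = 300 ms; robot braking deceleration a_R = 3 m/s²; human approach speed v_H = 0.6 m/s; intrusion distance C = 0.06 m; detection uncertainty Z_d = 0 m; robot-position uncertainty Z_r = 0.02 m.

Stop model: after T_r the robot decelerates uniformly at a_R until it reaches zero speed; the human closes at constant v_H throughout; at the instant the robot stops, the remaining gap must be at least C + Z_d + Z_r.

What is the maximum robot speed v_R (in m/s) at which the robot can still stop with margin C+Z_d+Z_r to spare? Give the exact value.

collect terms ⇒ (1/6)·v_R² + (1/2)·v_R + (-357/200) = 0
  disc = (1/2)² − 4·(1/6)·(-357/200) = 36/25 ; √disc = 6/5
  v_R = (−(1/2) + 6/5) / (2·(1/6)) = 21/10 m/s
check:
stop time T_s = (21/10)/3 = 0.7000 s
robot covers v_R·T_r = 2.1000·0.3000 = 0.6300 m before braking
robot under decel: 2.1000²/(2·3.0000) = 0.7350 m
person approaches 0.6000·(0.3000+0.7000) = 0.6000 m
C+Z_d+Z_r = 0.0600+0.0000+0.0200 = 0.0800 m
sum ≈ 0.6300+0.7350+0.6000+0.0800 ≈ 2.0450 m = S ✓

v_R_max = 21/10 m/s = 2.1000 m/s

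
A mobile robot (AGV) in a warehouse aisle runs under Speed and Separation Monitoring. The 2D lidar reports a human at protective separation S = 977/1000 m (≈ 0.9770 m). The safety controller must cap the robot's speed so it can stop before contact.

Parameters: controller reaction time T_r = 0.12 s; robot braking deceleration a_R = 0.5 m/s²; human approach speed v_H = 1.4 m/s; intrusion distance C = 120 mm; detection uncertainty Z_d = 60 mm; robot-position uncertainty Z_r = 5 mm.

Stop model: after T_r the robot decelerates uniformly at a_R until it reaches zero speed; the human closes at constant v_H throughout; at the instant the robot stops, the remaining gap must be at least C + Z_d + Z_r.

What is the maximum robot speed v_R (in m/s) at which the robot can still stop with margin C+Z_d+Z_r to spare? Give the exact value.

at the boundary: (1)·v² + (73/25)·v + (-78/125) = 0
  disc = (73/25)² − 4·(1)·(-78/125) = 6889/625 ; √disc = 83/25
  v_R = (−(73/25) + 83/25) / (2·(1)) = 1/5 m/s
check:
stop time T_s = (1/5)/(1/2) = 0.4000 s
robot in T_r: 0.2000·0.1200 = 0.0240 m
robot under decel: 0.2000²/(2·0.5000) = 0.0400 m
person approaches 1.4000·(0.1200+0.4000) = 0.7280 m
residual clearance needed = 0.1200+0.0600+0.0050 = 0.1850 m
sum ≈ 0.0240+0.0400+0.7280+0.1850 ≈ 0.9770 m = S ✓

v_R_max = 1/5 m/s = 0.2000 m/s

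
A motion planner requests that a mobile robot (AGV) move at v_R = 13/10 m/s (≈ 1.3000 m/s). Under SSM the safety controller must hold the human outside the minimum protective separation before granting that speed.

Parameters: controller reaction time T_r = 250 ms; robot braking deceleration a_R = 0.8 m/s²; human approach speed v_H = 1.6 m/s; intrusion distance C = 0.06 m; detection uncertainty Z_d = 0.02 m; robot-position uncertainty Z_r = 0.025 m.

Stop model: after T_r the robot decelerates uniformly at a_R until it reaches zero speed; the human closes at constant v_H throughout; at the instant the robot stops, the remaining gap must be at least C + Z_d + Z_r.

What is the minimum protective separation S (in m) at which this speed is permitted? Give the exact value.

braking lasts T_s = (13/10)/(4/5) = 1.6250 s
reaction-phase robot travel = 1.3000·0.2500 = 0.3250 m
braking distance = 1.3000²/(2·0.8000) = 1.0562 m
person approaches 1.6000·(0.2500+1.6250) = 3.0000 m
residual clearance needed = 0.0600+0.0200+0.0250 = 0.1050 m
S_min ≈ 0.3250+1.0562+3.0000+0.1050  ⇒  S_min = 3589/800 m

S_min = 3589/800 m = 4.4863 m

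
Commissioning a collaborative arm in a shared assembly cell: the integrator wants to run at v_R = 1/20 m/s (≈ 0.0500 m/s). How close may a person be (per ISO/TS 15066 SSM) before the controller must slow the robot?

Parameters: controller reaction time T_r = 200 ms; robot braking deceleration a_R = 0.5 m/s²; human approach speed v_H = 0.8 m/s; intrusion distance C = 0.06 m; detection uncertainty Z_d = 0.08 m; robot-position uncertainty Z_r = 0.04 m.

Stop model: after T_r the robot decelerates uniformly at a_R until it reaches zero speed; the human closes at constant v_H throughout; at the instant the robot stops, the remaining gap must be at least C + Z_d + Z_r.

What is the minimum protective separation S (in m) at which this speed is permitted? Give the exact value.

stop time T_s = (1/20)/(1/2) = 0.1000 s
robot covers v_R·T_r = 0.0500·0.2000 = 0.0100 m before braking
robot covers 0.0500·0.1000 − ½·0.5000·0.1000² = 0.0025 m while stopping
human over T_r+T_s: 0.8000·(0.2000+0.1000) = 0.2400 m
C+Z_d+Z_r = 0.0600+0.0800+0.0400 = 0.1800 m
S_min ≈ 0.0100+0.0025+0.2400+0.1800  ⇒  S_min = 173/400 m

S_min = 173/400 m = 0.4325 m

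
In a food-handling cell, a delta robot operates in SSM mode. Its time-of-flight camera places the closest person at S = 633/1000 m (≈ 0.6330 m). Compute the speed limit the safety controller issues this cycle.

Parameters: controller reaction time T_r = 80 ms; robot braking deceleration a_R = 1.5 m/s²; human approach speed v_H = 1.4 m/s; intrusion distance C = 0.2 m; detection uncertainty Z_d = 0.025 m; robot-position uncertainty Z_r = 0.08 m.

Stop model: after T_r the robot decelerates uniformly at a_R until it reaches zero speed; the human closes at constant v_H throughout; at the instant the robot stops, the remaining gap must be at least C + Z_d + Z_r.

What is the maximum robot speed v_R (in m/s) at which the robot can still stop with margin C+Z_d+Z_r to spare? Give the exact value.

v_R_max = 1/5 m/s = 0.2000 m/s

at the boundary: (1/3)·v² + (76/75)·v + (-27/125) = 0
  disc = (76/75)² − 4·(1/3)·(-27/125) = 7396/5625 ; √disc = 86/75
  v_R = (−(76/75) + 86/75) / (2·(1/3)) = 1/5 m/s
check:
stop time T_s = (1/5)/(3/2) = 0.1333 s
robot in T_r: 0.2000·0.0800 = 0.0160 m
robot under decel: 0.2000²/(2·1.5000) = 0.0133 m
human closes 1.4000·0.2133 = 0.2987 m
margins: 0.2000+0.0250+0.0800 = 0.3050 m
sum ≈ 0.0160+0.0133+0.2987+0.3050 ≈ 0.6330 m = S ✓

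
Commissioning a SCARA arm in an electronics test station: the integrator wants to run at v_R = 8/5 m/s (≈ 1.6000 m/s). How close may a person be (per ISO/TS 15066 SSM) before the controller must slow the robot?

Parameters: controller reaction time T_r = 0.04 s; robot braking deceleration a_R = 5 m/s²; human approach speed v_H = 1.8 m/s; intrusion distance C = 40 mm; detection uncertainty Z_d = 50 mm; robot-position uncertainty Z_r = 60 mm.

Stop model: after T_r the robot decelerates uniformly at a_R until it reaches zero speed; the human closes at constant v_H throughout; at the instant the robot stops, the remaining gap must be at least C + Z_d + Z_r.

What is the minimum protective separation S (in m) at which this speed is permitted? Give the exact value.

braking lasts T_s = (8/5)/5 = 0.3200 s
robot in T_r: 1.6000·0.0400 = 0.0640 m
robot under decel: 1.6000²/(2·5.0000) = 0.2560 m
human over T_r+T_s: 1.8000·(0.0400+0.3200) = 0.6480 m
margins: 0.0400+0.0500+0.0600 = 0.1500 m
S_min ≈ 0.0640+0.2560+0.6480+0.1500  ⇒  S_min = 559/500 m

S_min = 559/500 m = 1.1180 m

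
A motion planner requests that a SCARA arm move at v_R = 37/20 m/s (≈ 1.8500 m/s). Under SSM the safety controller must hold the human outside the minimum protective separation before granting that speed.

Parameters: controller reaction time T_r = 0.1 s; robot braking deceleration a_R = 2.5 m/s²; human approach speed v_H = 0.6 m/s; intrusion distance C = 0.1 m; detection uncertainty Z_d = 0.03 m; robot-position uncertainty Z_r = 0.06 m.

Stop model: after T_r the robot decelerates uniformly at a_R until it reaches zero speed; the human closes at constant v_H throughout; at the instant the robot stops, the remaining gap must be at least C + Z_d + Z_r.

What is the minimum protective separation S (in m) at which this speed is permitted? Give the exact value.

S_min = 3127/2000 m = 1.5635 m

stop time T_s = (37/20)/(5/2) = 0.7400 s
robot in T_r: 1.8500·0.1000 = 0.1850 m
braking distance = 1.8500²/(2·2.5000) = 0.6845 m
person approaches 0.6000·(0.1000+0.7400) = 0.5040 m
residual clearance needed = 0.1000+0.0300+0.0600 = 0.1900 m
S_min ≈ 0.1850+0.6845+0.5040+0.1900  ⇒  S_min = 3127/2000 m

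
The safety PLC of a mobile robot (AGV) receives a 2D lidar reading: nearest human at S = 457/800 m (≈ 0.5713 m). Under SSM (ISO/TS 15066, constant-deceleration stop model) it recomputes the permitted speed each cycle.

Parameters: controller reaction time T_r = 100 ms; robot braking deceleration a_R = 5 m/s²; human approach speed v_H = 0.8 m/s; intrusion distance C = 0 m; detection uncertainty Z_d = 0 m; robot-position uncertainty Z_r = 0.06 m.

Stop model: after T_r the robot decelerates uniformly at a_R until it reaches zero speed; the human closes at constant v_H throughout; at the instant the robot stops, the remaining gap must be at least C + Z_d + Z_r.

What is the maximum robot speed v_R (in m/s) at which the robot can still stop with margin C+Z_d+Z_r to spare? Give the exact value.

v_R_max = 23/20 m/s = 1.1500 m/s

collect terms ⇒ (1/10)·v_R² + (13/50)·v_R + (-69/160) = 0
  disc = (13/50)² − 4·(1/10)·(-69/160) = 2401/10000 ; √disc = 49/100
  v_R = (−(13/50) + 49/100) / (2·(1/10)) = 23/20 m/s
check:
stop time T_s = (23/20)/5 = 0.2300 s
robot in T_r: 1.1500·0.1000 = 0.1150 m
robot covers 1.1500·0.2300 − ½·5.0000·0.2300² = 0.1323 m while stopping
human over T_r+T_s: 0.8000·(0.1000+0.2300) = 0.2640 m
C+Z_d+Z_r = 0.0000+0.0000+0.0600 = 0.0600 m
sum ≈ 0.1150+0.1323+0.2640+0.0600 ≈ 0.5713 m = S ✓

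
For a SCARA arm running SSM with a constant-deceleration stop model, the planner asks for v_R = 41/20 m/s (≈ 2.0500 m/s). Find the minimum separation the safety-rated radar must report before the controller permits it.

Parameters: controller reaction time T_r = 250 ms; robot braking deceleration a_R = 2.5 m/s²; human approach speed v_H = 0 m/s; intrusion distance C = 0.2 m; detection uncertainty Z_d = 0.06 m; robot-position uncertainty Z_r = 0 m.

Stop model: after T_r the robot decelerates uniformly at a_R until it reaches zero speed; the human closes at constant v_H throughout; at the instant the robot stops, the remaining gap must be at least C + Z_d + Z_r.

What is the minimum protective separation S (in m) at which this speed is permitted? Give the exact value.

T_s = v_R/a_R = (41/20)/(5/2) = 0.8200 s
robot in T_r: 2.0500·0.2500 = 0.5125 m
robot under decel: 2.0500²/(2·2.5000) = 0.8405 m
person approaches 0.0000·(0.2500+0.8200) = 0.0000 m
margins: 0.2000+0.0600+0.0000 = 0.2600 m
S_min ≈ 0.5125+0.8405+0.0000+0.2600  ⇒  S_min = 1613/1000 m

S_min = 1613/1000 m = 1.6130 m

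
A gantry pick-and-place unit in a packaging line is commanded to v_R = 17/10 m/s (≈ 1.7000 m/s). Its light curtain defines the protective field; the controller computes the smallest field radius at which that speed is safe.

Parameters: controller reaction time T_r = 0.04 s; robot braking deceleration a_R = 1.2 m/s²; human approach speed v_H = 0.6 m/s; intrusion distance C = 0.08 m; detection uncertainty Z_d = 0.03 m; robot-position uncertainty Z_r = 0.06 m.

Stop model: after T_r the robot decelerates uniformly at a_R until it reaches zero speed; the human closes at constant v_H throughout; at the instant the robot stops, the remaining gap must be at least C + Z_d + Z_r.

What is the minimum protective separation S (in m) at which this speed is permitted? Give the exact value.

braking lasts T_s = (17/10)/(6/5) = 1.4167 s
robot in T_r: 1.7000·0.0400 = 0.0680 m
robot under decel: 1.7000²/(2·1.2000) = 1.2042 m
human closes 0.6000·1.4567 = 0.8740 m
margins: 0.0800+0.0300+0.0600 = 0.1700 m
S_min ≈ 0.0680+1.2042+0.8740+0.1700  ⇒  S_min = 13897/6000 m

S_min = 13897/6000 m = 2.3162 m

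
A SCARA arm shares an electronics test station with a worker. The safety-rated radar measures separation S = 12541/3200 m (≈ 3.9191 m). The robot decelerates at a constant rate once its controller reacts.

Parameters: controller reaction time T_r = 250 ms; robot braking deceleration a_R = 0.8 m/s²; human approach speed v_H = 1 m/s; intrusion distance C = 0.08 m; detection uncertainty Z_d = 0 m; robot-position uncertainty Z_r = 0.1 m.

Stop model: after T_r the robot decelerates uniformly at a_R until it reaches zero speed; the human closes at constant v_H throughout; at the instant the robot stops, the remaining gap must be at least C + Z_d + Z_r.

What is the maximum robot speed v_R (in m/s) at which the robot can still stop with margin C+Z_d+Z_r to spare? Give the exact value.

collect terms ⇒ (5/8)·v_R² + (3/2)·v_R + (-2233/640) = 0
  disc = (3/2)² − 4·(5/8)·(-2233/640) = 2809/256 ; √disc = 53/16
  v_R = (−(3/2) + 53/16) / (2·(5/8)) = 29/20 m/s
check:
stop time T_s = (29/20)/(4/5) = 1.8125 s
robot in T_r: 1.4500·0.2500 = 0.3625 m
robot under decel: 1.4500²/(2·0.8000) = 1.3141 m
human closes 1.0000·2.0625 = 2.0625 m
C+Z_d+Z_r = 0.0800+0.0000+0.1000 = 0.1800 m
sum ≈ 0.3625+1.3141+2.0625+0.1800 ≈ 3.9191 m = S ✓

v_R_max = 29/20 m/s = 1.4500 m/s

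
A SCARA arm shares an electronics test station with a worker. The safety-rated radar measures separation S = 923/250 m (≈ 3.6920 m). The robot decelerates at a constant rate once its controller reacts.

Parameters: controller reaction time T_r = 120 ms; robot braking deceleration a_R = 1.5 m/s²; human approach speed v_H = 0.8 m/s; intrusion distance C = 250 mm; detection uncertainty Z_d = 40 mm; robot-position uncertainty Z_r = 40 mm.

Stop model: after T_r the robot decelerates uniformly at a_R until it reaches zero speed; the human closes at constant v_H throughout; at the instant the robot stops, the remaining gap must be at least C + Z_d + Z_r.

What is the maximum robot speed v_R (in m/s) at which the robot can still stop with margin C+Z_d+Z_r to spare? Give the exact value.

at the boundary: (1/3)·v² + (49/75)·v + (-1633/500) = 0
  disc = (49/75)² − 4·(1/3)·(-1633/500) = 26896/5625 ; √disc = 164/75
  v_R = (−(49/75) + 164/75) / (2·(1/3)) = 23/10 m/s
check:
T_s = v_R/a_R = (23/10)/(3/2) = 1.5333 s
reaction-phase robot travel = 2.3000·0.1200 = 0.2760 m
braking distance = 2.3000²/(2·1.5000) = 1.7633 m
human over T_r+T_s: 0.8000·(0.1200+1.5333) = 1.3227 m
residual clearance needed = 0.2500+0.0400+0.0400 = 0.3300 m
sum ≈ 0.2760+1.7633+1.3227+0.3300 ≈ 3.6920 m = S ✓

v_R_max = 23/10 m/s = 2.3000 m/s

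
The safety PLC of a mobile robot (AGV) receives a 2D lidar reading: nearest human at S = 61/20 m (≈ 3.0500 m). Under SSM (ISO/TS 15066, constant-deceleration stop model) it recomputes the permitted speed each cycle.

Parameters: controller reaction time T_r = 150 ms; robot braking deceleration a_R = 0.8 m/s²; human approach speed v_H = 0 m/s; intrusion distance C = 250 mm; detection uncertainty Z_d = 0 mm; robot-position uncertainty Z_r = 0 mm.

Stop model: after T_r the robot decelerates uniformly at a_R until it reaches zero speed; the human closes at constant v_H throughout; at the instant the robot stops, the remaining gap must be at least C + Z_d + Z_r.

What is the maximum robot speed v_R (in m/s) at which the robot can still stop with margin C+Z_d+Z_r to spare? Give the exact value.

v_R_max = 2 m/s = 2.0000 m/s

at the boundary: (5/8)·v² + (3/20)·v + (-14/5) = 0
  disc = (3/20)² − 4·(5/8)·(-14/5) = 2809/400 ; √disc = 53/20
  v_R = (−(3/20) + 53/20) / (2·(5/8)) = 2 m/s
check:
stop time T_s = 2/(4/5) = 2.5000 s
robot covers v_R·T_r = 2.0000·0.1500 = 0.3000 m before braking
robot under decel: 2.0000²/(2·0.8000) = 2.5000 m
human closes 0.0000·2.6500 = 0.0000 m
residual clearance needed = 0.2500+0.0000+0.0000 = 0.2500 m
sum ≈ 0.3000+2.5000+0.0000+0.2500 ≈ 3.0500 m = S ✓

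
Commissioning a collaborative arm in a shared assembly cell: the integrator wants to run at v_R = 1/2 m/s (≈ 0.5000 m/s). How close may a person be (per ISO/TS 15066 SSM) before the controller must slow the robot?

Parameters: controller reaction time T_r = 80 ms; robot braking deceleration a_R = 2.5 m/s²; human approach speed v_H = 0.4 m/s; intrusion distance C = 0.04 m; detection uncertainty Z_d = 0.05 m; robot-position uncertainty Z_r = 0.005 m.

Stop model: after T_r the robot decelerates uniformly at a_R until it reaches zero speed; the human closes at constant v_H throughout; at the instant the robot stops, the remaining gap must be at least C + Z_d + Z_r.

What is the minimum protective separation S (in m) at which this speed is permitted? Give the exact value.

S_min = 297/1000 m = 0.2970 m

T_s = v_R/a_R = (1/2)/(5/2) = 0.2000 s
reaction-phase robot travel = 0.5000·0.0800 = 0.0400 m
braking distance = 0.5000²/(2·2.5000) = 0.0500 m
human over T_r+T_s: 0.4000·(0.0800+0.2000) = 0.1120 m
residual clearance needed = 0.0400+0.0500+0.0050 = 0.0950 m
S_min ≈ 0.0400+0.0500+0.1120+0.0950  ⇒  S_min = 297/1000 m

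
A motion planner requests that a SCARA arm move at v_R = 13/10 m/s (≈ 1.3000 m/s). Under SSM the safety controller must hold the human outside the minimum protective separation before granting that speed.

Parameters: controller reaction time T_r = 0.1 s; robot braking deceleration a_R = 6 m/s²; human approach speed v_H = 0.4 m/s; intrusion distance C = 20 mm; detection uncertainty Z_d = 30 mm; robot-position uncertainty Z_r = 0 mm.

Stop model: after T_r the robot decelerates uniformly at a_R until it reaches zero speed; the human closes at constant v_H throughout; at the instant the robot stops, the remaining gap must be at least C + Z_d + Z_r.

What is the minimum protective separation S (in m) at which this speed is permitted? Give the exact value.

stop time T_s = (13/10)/6 = 0.2167 s
robot covers v_R·T_r = 1.3000·0.1000 = 0.1300 m before braking
robot under decel: 1.3000²/(2·6.0000) = 0.1408 m
human closes 0.4000·0.3167 = 0.1267 m
margins: 0.0200+0.0300+0.0000 = 0.0500 m
S_min ≈ 0.1300+0.1408+0.1267+0.0500  ⇒  S_min = 179/400 m

S_min = 179/400 m = 0.4475 m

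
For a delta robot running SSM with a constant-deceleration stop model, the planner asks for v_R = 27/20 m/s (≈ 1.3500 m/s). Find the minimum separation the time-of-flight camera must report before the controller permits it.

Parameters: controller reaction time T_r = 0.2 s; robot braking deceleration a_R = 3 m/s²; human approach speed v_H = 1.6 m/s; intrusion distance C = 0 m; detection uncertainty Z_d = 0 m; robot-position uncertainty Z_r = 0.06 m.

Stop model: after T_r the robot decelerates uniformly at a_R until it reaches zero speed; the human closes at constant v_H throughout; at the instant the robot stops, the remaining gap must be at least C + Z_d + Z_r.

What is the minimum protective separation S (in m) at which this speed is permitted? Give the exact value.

T_s = v_R/a_R = (27/20)/3 = 0.4500 s
robot covers v_R·T_r = 1.3500·0.2000 = 0.2700 m before braking
braking distance = 1.3500²/(2·3.0000) = 0.3038 m
person approaches 1.6000·(0.2000+0.4500) = 1.0400 m
margins: 0.0000+0.0000+0.0600 = 0.0600 m
S_min ≈ 0.2700+0.3038+1.0400+0.0600  ⇒  S_min = 1339/800 m

S_min = 1339/800 m = 1.6738 m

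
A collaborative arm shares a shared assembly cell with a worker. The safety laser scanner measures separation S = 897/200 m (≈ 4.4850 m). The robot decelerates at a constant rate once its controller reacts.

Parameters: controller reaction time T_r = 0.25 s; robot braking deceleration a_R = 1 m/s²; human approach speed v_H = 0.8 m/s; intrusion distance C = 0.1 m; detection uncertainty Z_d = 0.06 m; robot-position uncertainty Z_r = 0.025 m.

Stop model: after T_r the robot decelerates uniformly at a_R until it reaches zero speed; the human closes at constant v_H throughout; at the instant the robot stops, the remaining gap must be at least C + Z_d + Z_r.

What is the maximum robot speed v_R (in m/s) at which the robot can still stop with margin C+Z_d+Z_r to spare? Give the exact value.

at the boundary: (1/2)·v² + (21/20)·v + (-41/10) = 0
  disc = (21/20)² − 4·(1/2)·(-41/10) = 3721/400 ; √disc = 61/20
  v_R = (−(21/20) + 61/20) / (2·(1/2)) = 2 m/s
check:
stop time T_s = 2/1 = 2.0000 s
robot in T_r: 2.0000·0.2500 = 0.5000 m
robot under decel: 2.0000²/(2·1.0000) = 2.0000 m
human over T_r+T_s: 0.8000·(0.2500+2.0000) = 1.8000 m
residual clearance needed = 0.1000+0.0600+0.0250 = 0.1850 m
sum ≈ 0.5000+2.0000+1.8000+0.1850 ≈ 4.4850 m = S ✓

v_R_max = 2 m/s = 2.0000 m/s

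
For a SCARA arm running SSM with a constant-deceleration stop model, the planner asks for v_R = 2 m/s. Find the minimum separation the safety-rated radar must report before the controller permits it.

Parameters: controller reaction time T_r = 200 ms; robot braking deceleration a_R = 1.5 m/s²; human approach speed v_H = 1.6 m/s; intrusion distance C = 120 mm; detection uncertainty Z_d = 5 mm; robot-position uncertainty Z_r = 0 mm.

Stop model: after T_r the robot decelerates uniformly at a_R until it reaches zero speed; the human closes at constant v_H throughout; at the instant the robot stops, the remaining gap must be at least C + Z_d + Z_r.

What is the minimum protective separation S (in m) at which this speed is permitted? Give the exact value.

S_min = 2587/600 m = 4.3117 m

braking lasts T_s = 2/(3/2) = 1.3333 s
robot covers v_R·T_r = 2.0000·0.2000 = 0.4000 m before braking
robot covers 2.0000·1.3333 − ½·1.5000·1.3333² = 1.3333 m while stopping
human closes 1.6000·1.5333 = 2.4533 m
margins: 0.1200+0.0050+0.0000 = 0.1250 m
S_min ≈ 0.4000+1.3333+2.4533+0.1250  ⇒  S_min = 2587/600 m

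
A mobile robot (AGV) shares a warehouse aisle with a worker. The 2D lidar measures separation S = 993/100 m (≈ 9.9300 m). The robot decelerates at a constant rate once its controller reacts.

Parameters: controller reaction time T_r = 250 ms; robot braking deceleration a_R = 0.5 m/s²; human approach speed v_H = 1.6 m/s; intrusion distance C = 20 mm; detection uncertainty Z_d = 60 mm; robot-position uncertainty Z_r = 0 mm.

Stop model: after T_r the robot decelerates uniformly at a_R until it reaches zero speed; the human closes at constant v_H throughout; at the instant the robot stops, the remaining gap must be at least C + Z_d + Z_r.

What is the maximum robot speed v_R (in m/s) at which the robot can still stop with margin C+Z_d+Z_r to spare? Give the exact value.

v_R_max = 9/5 m/s = 1.8000 m/s

quadratic (1)·v² + (69/20)·v + (-189/20) = 0
  disc = (69/20)² − 4·(1)·(-189/20) = 19881/400 ; √disc = 141/20
  v_R = (−(69/20) + 141/20) / (2·(1)) = 9/5 m/s
check:
stop time T_s = (9/5)/(1/2) = 3.6000 s
reaction-phase robot travel = 1.8000·0.2500 = 0.4500 m
robot covers 1.8000·3.6000 − ½·0.5000·3.6000² = 3.2400 m while stopping
person approaches 1.6000·(0.2500+3.6000) = 6.1600 m
C+Z_d+Z_r = 0.0200+0.0600+0.0000 = 0.0800 m
sum ≈ 0.4500+3.2400+6.1600+0.0800 ≈ 9.9300 m = S ✓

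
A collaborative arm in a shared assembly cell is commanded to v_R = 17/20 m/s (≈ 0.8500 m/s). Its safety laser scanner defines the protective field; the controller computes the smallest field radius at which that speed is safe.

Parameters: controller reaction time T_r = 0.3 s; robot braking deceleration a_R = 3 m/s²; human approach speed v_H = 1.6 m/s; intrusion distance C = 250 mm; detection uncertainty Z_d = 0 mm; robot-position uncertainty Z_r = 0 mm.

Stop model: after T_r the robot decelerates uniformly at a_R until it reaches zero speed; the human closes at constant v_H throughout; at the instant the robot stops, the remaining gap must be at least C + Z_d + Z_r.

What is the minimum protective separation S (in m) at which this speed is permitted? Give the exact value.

braking lasts T_s = (17/20)/3 = 0.2833 s
robot covers v_R·T_r = 0.8500·0.3000 = 0.2550 m before braking
braking distance = 0.8500²/(2·3.0000) = 0.1204 m
human closes 1.6000·0.5833 = 0.9333 m
margins: 0.2500+0.0000+0.0000 = 0.2500 m
S_min ≈ 0.2550+0.1204+0.9333+0.2500  ⇒  S_min = 1247/800 m

S_min = 1247/800 m = 1.5588 m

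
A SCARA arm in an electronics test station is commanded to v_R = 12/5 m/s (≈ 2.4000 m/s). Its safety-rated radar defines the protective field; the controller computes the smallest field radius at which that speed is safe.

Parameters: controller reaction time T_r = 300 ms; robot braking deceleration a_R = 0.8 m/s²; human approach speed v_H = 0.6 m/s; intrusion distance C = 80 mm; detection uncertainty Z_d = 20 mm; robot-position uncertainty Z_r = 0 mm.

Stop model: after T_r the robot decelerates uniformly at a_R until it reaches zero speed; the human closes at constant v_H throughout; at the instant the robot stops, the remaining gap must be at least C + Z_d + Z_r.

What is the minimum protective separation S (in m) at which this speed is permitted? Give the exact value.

S_min = 32/5 m = 6.4000 m

braking lasts T_s = (12/5)/(4/5) = 3.0000 s
reaction-phase robot travel = 2.4000·0.3000 = 0.7200 m
robot covers 2.4000·3.0000 − ½·0.8000·3.0000² = 3.6000 m while stopping
human over T_r+T_s: 0.6000·(0.3000+3.0000) = 1.9800 m
margins: 0.0800+0.0200+0.0000 = 0.1000 m
S_min ≈ 0.7200+3.6000+1.9800+0.1000  ⇒  S_min = 32/5 m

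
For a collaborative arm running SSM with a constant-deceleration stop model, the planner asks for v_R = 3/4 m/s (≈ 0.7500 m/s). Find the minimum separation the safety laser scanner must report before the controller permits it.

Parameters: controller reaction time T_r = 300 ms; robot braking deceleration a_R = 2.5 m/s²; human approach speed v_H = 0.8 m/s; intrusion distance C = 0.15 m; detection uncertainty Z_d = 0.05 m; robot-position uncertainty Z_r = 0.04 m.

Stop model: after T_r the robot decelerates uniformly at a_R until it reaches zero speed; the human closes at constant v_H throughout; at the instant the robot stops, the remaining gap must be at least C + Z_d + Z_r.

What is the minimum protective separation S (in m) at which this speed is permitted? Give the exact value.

stop time T_s = (3/4)/(5/2) = 0.3000 s
reaction-phase robot travel = 0.7500·0.3000 = 0.2250 m
robot covers 0.7500·0.3000 − ½·2.5000·0.3000² = 0.1125 m while stopping
human over T_r+T_s: 0.8000·(0.3000+0.3000) = 0.4800 m
C+Z_d+Z_r = 0.1500+0.0500+0.0400 = 0.2400 m
S_min ≈ 0.2250+0.1125+0.4800+0.2400  ⇒  S_min = 423/400 m

S_min = 423/400 m = 1.0575 m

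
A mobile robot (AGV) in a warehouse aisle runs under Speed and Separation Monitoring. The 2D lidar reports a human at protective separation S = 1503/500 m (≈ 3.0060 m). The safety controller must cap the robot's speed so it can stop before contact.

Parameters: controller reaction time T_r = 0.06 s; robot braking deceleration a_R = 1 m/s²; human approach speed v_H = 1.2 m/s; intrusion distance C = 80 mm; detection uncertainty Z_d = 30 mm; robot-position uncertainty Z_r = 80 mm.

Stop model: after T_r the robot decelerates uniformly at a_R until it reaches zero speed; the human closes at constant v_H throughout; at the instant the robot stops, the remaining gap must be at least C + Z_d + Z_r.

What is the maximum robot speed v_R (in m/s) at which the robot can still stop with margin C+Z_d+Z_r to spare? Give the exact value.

v_R_max = 7/5 m/s = 1.4000 m/s

collect terms ⇒ (1/2)·v_R² + (63/50)·v_R + (-343/125) = 0
  disc = (63/50)² − 4·(1/2)·(-343/125) = 17689/2500 ; √disc = 133/50
  v_R = (−(63/50) + 133/50) / (2·(1/2)) = 7/5 m/s
check:
braking lasts T_s = (7/5)/1 = 1.4000 s
reaction-phase robot travel = 1.4000·0.0600 = 0.0840 m
robot under decel: 1.4000²/(2·1.0000) = 0.9800 m
human over T_r+T_s: 1.2000·(0.0600+1.4000) = 1.7520 m
residual clearance needed = 0.0800+0.0300+0.0800 = 0.1900 m
sum ≈ 0.0840+0.9800+1.7520+0.1900 ≈ 3.0060 m = S ✓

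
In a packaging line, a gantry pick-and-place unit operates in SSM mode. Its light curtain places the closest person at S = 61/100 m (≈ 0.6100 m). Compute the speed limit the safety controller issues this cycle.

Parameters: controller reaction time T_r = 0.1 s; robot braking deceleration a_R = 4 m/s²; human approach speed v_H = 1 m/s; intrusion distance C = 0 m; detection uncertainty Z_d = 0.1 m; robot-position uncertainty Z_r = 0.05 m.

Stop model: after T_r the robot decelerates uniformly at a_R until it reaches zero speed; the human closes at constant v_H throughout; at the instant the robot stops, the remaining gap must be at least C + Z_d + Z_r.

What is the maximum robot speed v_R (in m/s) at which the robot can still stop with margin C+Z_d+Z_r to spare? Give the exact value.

v_R_max = 4/5 m/s = 0.8000 m/s

collect terms ⇒ (1/8)·v_R² + (7/20)·v_R + (-9/25) = 0
  disc = (7/20)² − 4·(1/8)·(-9/25) = 121/400 ; √disc = 11/20
  v_R = (−(7/20) + 11/20) / (2·(1/8)) = 4/5 m/s
check:
stop time T_s = (4/5)/4 = 0.2000 s
robot in T_r: 0.8000·0.1000 = 0.0800 m
braking distance = 0.8000²/(2·4.0000) = 0.0800 m
person approaches 1.0000·(0.1000+0.2000) = 0.3000 m
C+Z_d+Z_r = 0.0000+0.1000+0.0500 = 0.1500 m
sum ≈ 0.0800+0.0800+0.3000+0.1500 ≈ 0.6100 m = S ✓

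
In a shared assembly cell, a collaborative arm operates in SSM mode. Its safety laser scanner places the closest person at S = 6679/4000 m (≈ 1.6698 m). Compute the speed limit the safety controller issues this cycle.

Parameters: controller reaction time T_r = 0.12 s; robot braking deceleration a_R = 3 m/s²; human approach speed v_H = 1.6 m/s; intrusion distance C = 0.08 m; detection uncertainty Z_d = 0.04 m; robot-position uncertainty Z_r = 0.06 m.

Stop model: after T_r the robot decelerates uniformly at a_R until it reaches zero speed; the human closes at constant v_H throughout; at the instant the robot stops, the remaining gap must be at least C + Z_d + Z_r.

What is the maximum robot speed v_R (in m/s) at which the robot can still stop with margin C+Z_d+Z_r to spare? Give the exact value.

v_R_max = 29/20 m/s = 1.4500 m/s

at the boundary: (1/6)·v² + (49/75)·v + (-5191/4000) = 0
  disc = (49/75)² − 4·(1/6)·(-5191/4000) = 116281/90000 ; √disc = 341/300
  v_R = (−(49/75) + 341/300) / (2·(1/6)) = 29/20 m/s
check:
braking lasts T_s = (29/20)/3 = 0.4833 s
reaction-phase robot travel = 1.4500·0.1200 = 0.1740 m
braking distance = 1.4500²/(2·3.0000) = 0.3504 m
human closes 1.6000·0.6033 = 0.9653 m
C+Z_d+Z_r = 0.0800+0.0400+0.0600 = 0.1800 m
sum ≈ 0.1740+0.3504+0.9653+0.1800 ≈ 1.6698 m = S ✓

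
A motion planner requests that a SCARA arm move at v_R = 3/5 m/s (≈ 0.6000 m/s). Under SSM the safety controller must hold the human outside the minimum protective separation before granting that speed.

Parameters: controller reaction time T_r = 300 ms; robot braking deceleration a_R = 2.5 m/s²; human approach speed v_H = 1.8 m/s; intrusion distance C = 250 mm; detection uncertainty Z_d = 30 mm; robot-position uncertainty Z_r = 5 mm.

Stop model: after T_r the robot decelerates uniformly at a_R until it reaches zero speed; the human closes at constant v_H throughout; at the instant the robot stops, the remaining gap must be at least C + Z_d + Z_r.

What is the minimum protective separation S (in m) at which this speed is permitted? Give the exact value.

S_min = 1509/1000 m = 1.5090 m

T_s = v_R/a_R = (3/5)/(5/2) = 0.2400 s
reaction-phase robot travel = 0.6000·0.3000 = 0.1800 m
braking distance = 0.6000²/(2·2.5000) = 0.0720 m
human closes 1.8000·0.5400 = 0.9720 m
C+Z_d+Z_r = 0.2500+0.0300+0.0050 = 0.2850 m
S_min ≈ 0.1800+0.0720+0.9720+0.2850  ⇒  S_min = 1509/1000 m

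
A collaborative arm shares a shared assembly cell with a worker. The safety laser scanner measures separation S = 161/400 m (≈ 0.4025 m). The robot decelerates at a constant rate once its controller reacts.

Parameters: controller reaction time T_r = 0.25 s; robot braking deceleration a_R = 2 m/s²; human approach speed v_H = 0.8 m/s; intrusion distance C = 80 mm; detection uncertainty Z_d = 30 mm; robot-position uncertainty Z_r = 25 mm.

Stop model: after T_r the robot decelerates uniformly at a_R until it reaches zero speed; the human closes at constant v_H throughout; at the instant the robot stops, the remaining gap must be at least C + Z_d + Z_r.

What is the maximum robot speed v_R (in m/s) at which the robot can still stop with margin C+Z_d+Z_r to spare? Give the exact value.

v_R_max = 1/10 m/s = 0.1000 m/s

collect terms ⇒ (1/4)·v_R² + (13/20)·v_R + (-27/400) = 0
  disc = (13/20)² − 4·(1/4)·(-27/400) = 49/100 ; √disc = 7/10
  v_R = (−(13/20) + 7/10) / (2·(1/4)) = 1/10 m/s
check:
braking lasts T_s = (1/10)/2 = 0.0500 s
robot covers v_R·T_r = 0.1000·0.2500 = 0.0250 m before braking
robot covers 0.1000·0.0500 − ½·2.0000·0.0500² = 0.0025 m while stopping
human closes 0.8000·0.3000 = 0.2400 m
residual clearance needed = 0.0800+0.0300+0.0250 = 0.1350 m
sum ≈ 0.0250+0.0025+0.2400+0.1350 ≈ 0.4025 m = S ✓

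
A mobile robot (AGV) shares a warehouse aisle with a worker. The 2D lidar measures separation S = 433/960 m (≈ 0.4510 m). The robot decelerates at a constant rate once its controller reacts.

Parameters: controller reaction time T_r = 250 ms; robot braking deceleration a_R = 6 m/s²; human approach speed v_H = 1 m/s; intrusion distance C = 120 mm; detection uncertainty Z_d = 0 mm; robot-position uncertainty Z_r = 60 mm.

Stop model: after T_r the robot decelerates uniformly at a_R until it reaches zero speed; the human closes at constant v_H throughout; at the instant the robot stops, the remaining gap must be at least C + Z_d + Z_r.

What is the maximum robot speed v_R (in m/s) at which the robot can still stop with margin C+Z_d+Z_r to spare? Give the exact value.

quadratic (1/12)·v² + (5/12)·v + (-101/4800) = 0
  disc = (5/12)² − 4·(1/12)·(-101/4800) = 289/1600 ; √disc = 17/40
  v_R = (−(5/12) + 17/40) / (2·(1/12)) = 1/20 m/s
check:
T_s = v_R/a_R = (1/20)/6 = 0.0083 s
robot in T_r: 0.0500·0.2500 = 0.0125 m
robot covers 0.0500·0.0083 − ½·6.0000·0.0083² = 0.0002 m while stopping
person approaches 1.0000·(0.2500+0.0083) = 0.2583 m
margins: 0.1200+0.0000+0.0600 = 0.1800 m
sum ≈ 0.0125+0.0002+0.2583+0.1800 ≈ 0.4510 m = S ✓

v_R_max = 1/20 m/s = 0.0500 m/s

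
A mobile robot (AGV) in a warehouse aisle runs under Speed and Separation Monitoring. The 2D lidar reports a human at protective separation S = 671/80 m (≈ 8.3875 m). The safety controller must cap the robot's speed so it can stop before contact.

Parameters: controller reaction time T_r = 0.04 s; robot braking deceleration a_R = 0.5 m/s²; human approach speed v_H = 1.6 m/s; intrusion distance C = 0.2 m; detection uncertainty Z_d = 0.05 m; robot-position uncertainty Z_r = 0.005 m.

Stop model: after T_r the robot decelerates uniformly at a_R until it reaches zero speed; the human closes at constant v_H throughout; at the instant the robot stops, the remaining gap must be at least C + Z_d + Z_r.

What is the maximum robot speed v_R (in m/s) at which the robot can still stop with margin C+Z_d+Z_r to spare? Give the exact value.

collect terms ⇒ (1)·v_R² + (81/25)·v_R + (-16137/2000) = 0
  disc = (81/25)² − 4·(1)·(-16137/2000) = 106929/2500 ; √disc = 327/50
  v_R = (−(81/25) + 327/50) / (2·(1)) = 33/20 m/s
check:
braking lasts T_s = (33/20)/(1/2) = 3.3000 s
robot covers v_R·T_r = 1.6500·0.0400 = 0.0660 m before braking
robot covers 1.6500·3.3000 − ½·0.5000·3.3000² = 2.7225 m while stopping
human over T_r+T_s: 1.6000·(0.0400+3.3000) = 5.3440 m
residual clearance needed = 0.2000+0.0500+0.0050 = 0.2550 m
sum ≈ 0.0660+2.7225+5.3440+0.2550 ≈ 8.3875 m = S ✓

v_R_max = 33/20 m/s = 1.6500 m/s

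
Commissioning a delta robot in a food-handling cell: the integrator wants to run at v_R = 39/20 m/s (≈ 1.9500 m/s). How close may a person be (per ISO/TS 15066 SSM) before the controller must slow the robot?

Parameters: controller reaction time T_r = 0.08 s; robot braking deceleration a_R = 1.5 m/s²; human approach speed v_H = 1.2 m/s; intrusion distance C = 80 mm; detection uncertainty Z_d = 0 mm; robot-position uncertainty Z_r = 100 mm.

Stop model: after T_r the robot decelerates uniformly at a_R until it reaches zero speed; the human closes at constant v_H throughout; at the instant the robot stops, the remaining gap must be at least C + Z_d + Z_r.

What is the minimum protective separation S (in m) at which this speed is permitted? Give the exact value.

S_min = 6519/2000 m = 3.2595 m

braking lasts T_s = (39/20)/(3/2) = 1.3000 s
reaction-phase robot travel = 1.9500·0.0800 = 0.1560 m
robot covers 1.9500·1.3000 − ½·1.5000·1.3000² = 1.2675 m while stopping
person approaches 1.2000·(0.0800+1.3000) = 1.6560 m
margins: 0.0800+0.0000+0.1000 = 0.1800 m
S_min ≈ 0.1560+1.2675+1.6560+0.1800  ⇒  S_min = 6519/2000 m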